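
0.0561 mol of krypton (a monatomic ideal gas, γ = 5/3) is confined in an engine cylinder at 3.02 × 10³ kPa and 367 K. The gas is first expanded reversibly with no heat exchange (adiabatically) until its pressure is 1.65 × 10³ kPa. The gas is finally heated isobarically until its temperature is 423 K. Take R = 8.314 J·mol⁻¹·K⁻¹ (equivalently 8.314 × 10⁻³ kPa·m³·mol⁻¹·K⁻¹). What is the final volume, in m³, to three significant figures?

V₃ ≈ 0.000120 m³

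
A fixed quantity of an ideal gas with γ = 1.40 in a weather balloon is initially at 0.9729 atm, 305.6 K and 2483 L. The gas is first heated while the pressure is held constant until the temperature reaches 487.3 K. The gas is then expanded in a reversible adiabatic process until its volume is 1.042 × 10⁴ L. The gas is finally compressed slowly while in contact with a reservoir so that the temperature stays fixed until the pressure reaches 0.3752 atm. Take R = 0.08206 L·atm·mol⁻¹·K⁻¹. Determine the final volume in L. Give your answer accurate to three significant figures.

P constant ⇒ V ∝ T: P₂ = P₁; V₂ = V₁·(T₂/T₁) = 3959 L.
Reversible adiabatic, γ = 1.40: T₃ = T₂·(V₂/V₃)^(γ−1) = 330.9 K; P₃ = P₂·(V₂/V₃)^γ = 0.2510 atm.
T constant ⇒ Boyle's law P V = const: T₄ = T₃; V₄ = V₃·(P₃/P₄) = 6971 L.

V₄ ≈ 6.97e+03 L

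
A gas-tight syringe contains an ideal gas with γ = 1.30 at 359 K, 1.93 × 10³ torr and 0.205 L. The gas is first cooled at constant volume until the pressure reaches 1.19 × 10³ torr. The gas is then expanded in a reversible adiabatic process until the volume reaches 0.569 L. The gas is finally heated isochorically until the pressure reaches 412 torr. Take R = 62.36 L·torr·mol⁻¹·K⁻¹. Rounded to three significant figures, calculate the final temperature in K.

V constant ⇒ P ∝ T: V₂ = V₁; T₂ = T₁·(P₂/P₁) = 221.4 K.
Adiabatic (γ = 1.30), T V^(γ−1) and P V^γ constant: T₃ = T₂·(V₂/V₃)^(γ−1) = 163.0 K; P₃ = P₂·(V₂/V₃)^γ = 315.6 torr.
Isochoric, so P/T is constant: V₄ = V₃; T₄ = T₃·(P₄/P₃) = 212.7 K.

T₄ ≈ 213 K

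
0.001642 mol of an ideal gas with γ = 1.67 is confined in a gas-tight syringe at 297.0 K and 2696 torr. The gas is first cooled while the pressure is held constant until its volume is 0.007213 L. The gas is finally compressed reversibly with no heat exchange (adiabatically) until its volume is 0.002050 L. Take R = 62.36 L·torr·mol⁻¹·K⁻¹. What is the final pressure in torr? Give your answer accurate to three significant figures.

P₃ ≈ 2.20e+04 torr

From PV = nRT: V₁ = nRT₁/P₁ = 0.01128 L.
Isobaric, so V/T is constant: P₂ = P₁; T₂ = T₁·(V₂/V₁) = 189.9 K.
Reversible adiabatic, γ = 1.67: T₃ = T₂·(V₂/V₃)^(γ−1) = 441.2 K; P₃ = P₂·(V₂/V₃)^γ = 2.204e+04 torr.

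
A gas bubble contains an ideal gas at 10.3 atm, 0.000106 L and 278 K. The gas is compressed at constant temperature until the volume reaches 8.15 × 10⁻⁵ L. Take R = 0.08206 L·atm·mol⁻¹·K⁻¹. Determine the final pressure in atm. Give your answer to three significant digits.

Isothermal, so P V is constant: T₂ = T₁; P₂ = P₁·(V₁/V₂) = 13.40 atm.

P₂ ≈ 13.4 atm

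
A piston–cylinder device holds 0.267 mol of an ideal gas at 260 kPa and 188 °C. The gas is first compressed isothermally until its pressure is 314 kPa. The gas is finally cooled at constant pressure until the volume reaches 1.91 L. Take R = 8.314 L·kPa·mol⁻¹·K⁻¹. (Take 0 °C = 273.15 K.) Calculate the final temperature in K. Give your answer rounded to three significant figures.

T₃ ≈ 270 K

Convert: T₁ = 461.1 K.
From PV = nRT: V₁ = nRT₁/P₁ = 3.937 L.
T constant ⇒ Boyle's law P V = const: T₂ = T₁; V₂ = V₁·(P₁/P₂) = 3.260 L.
Isobaric, so V/T is constant: P₃ = P₂; T₃ = T₂·(V₃/V₂) = 270.2 K.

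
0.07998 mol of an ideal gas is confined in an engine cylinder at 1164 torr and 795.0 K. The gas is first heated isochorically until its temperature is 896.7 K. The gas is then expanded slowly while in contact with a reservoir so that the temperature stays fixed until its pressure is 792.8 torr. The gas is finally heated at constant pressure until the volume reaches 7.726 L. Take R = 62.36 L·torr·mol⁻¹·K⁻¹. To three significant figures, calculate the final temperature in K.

T₄ ≈ 1.23e+03 K

From PV = nRT: V₁ = nRT₁/P₁ = 3.406 L.
V constant ⇒ P ∝ T: V₂ = V₁; P₂ = P₁·(T₂/T₁) = 1313 torr.
T constant ⇒ Boyle's law P V = const: T₃ = T₂; V₃ = V₂·(P₂/P₃) = 5.641 L.
P constant ⇒ V ∝ T: P₄ = P₃; T₄ = T₃·(V₄/V₃) = 1228 K.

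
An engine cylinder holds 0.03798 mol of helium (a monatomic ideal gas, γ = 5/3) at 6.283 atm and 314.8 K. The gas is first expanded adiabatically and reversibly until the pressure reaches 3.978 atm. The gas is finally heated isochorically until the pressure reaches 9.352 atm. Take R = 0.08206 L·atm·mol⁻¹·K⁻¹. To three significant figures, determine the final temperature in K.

From PV = nRT: V₁ = nRT₁/P₁ = 0.1562 L.
Adiabatic (γ = 5/3), T V^(γ−1) and P V^γ constant: T₂ = T₁·(P₂/P₁)^((γ−1)/γ) = 262.2 K; V₂ = V₁·(P₁/P₂)^(1/γ) = 0.2054 L.
Isochoric, so P/T is constant: V₃ = V₂; T₃ = T₂·(P₃/P₂) = 616.4 K.

T₃ ≈ 616 K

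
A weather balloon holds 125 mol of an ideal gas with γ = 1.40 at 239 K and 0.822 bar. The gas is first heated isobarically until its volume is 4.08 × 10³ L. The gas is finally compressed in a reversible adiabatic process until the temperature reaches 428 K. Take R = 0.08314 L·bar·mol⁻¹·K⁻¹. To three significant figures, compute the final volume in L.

V₃ ≈ 2.01e+03 L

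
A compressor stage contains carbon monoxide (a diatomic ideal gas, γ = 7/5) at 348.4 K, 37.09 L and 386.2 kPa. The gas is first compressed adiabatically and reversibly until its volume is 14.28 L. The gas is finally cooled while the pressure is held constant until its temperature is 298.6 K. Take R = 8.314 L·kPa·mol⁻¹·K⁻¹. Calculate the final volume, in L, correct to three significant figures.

Adiabatic (γ = 7/5), T V^(γ−1) and P V^γ constant: T₂ = T₁·(V₁/V₂)^(γ−1) = 510.4 K; P₂ = P₁·(V₁/V₂)^γ = 1469 kPa.
Isobaric, so V/T is constant: P₃ = P₂; V₃ = V₂·(T₃/T₂) = 8.355 L.

V₃ ≈ 8.35 L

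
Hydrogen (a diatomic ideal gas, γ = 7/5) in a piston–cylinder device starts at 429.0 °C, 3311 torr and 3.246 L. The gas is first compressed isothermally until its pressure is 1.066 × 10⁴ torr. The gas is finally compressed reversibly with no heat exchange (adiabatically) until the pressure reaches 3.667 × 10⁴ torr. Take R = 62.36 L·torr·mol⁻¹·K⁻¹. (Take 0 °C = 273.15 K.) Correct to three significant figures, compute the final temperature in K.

T₃ ≈ 999 K

Convert: T₁ = 702.1 K.
Isothermal, so P V is constant: T₂ = T₁; V₂ = V₁·(P₁/P₂) = 1.008 L.
Adiabatic (γ = 7/5), T V^(γ−1) and P V^γ constant: T₃ = T₂·(P₃/P₂)^((γ−1)/γ) = 999.4 K; V₃ = V₂·(P₂/P₃)^(1/γ) = 0.4172 L.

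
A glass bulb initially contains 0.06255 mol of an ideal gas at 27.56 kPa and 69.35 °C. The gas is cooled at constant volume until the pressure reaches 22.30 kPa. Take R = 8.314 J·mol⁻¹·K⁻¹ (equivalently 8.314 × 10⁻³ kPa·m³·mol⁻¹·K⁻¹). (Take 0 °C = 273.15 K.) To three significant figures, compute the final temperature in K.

T₂ ≈ 277 K

Convert: T₁ = 342.5 K.
From PV = nRT: V₁ = nRT₁/P₁ = 0.006463 m³.
V constant ⇒ P ∝ T: V₂ = V₁; T₂ = T₁·(P₂/P₁) = 277.1 K.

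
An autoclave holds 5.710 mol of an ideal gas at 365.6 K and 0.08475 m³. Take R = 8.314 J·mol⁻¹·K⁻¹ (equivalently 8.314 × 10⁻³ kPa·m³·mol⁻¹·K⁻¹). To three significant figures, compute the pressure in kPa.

P ≈ 205 kPa

PV = nRT ⇒ P = nRT/V = (5.710 × 8.314 × 10⁻³ × 365.6) / 0.08475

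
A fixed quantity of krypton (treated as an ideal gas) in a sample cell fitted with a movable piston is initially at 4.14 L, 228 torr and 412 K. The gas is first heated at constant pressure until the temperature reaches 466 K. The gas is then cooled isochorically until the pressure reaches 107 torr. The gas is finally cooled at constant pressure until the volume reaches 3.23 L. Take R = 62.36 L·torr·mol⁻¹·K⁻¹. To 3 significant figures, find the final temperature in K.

T₄ ≈ 151 K

P constant ⇒ V ∝ T: P₂ = P₁; V₂ = V₁·(T₂/T₁) = 4.683 L.
V constant ⇒ P ∝ T: V₃ = V₂; T₃ = T₂·(P₃/P₂) = 218.7 K.
P constant ⇒ V ∝ T: P₄ = P₃; T₄ = T₃·(V₄/V₃) = 150.9 K.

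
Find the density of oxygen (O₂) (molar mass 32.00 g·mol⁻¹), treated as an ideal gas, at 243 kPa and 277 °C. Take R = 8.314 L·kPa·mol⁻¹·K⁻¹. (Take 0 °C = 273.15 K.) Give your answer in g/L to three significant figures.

ρ = PM/(RT) = (243 × 32.00) / (8.314 × 550.1)

ρ ≈ 1.70 g/L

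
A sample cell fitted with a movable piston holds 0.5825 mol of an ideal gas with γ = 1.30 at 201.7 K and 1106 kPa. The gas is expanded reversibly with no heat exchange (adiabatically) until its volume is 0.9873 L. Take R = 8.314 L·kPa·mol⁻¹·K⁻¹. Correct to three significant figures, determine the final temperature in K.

T₂ ≈ 195 K

From PV = nRT: V₁ = nRT₁/P₁ = 0.8832 L.
Reversible adiabatic, γ = 1.30: T₂ = T₁·(V₁/V₂)^(γ−1) = 195.1 K; P₂ = P₁·(V₁/V₂)^γ = 956.9 kPa.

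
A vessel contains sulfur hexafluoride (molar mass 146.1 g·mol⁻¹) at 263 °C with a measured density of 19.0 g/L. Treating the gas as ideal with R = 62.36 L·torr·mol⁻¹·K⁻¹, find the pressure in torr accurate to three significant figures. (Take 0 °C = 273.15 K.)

P ≈ 4.35e+03 torr

ρ = PM/(RT) ⇒ P = ρRT/M = (19.0 × 62.36 × 536.1) / 146.1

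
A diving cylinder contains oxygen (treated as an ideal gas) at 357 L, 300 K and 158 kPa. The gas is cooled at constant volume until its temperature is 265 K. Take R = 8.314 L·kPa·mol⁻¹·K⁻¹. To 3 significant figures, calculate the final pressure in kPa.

V constant ⇒ P ∝ T: V₂ = V₁; P₂ = P₁·(T₂/T₁) = 139.6 kPa.

P₂ ≈ 140 kPa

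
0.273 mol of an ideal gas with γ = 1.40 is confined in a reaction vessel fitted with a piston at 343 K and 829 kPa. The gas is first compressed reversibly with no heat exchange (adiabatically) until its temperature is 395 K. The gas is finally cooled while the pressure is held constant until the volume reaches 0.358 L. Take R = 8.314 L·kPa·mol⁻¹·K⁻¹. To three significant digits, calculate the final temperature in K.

From PV = nRT: V₁ = nRT₁/P₁ = 0.9391 L.
Adiabatic (γ = 1.40), T V^(γ−1) and P V^γ constant: P₂ = P₁·(T₂/T₁)^(γ/(γ−1)) = 1359 kPa; V₂ = V₁·(T₁/T₂)^(1/(γ−1)) = 0.6599 L.
P constant ⇒ V ∝ T: P₃ = P₂; T₃ = T₂·(V₃/V₂) = 214.3 K.

T₃ ≈ 214 K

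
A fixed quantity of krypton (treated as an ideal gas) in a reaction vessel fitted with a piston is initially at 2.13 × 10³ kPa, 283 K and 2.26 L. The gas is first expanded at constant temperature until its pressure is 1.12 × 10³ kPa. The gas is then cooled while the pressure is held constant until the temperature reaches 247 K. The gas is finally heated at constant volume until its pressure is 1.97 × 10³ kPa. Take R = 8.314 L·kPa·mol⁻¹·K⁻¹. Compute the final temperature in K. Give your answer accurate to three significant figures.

T₄ ≈ 434 K

Isothermal, so P V is constant: T₂ = T₁; V₂ = V₁·(P₁/P₂) = 4.298 L.
P constant ⇒ V ∝ T: P₃ = P₂; V₃ = V₂·(T₃/T₂) = 3.751 L.
Isochoric, so P/T is constant: V₄ = V₃; T₄ = T₃·(P₄/P₃) = 434.5 K.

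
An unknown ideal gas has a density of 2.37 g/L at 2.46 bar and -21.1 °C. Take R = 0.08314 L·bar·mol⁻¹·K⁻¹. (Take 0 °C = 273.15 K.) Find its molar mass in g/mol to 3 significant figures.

M ≈ 20.2 g/mol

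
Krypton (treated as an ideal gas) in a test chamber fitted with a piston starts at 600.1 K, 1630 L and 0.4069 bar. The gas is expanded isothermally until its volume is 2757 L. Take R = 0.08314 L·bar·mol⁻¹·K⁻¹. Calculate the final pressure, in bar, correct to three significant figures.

T constant ⇒ Boyle's law P V = const: T₂ = T₁; P₂ = P₁·(V₁/V₂) = 0.2406 bar.

P₂ ≈ 0.241 bar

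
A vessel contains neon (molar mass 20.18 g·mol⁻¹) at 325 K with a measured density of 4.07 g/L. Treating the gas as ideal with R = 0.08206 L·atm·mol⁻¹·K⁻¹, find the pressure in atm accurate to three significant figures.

P ≈ 5.38 atm

ρ = PM/(RT) ⇒ P = ρRT/M = (4.07 × 0.08206 × 325.0) / 20.18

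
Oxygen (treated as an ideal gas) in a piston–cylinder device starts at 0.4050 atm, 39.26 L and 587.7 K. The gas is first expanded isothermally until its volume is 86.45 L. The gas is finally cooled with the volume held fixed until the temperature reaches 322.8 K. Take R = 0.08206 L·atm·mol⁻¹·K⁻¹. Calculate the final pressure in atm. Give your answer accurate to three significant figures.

Isothermal, so P V is constant: T₂ = T₁; P₂ = P₁·(V₁/V₂) = 0.1839 atm.
V constant ⇒ P ∝ T: V₃ = V₂; P₃ = P₂·(T₃/T₂) = 0.1010 atm.

P₃ ≈ 0.101 atm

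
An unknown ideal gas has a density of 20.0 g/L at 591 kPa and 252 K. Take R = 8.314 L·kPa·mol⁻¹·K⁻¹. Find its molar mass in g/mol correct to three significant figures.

ρ = PM/(RT) ⇒ M = ρRT/P = (20.0 × 8.314 × 252.0) / 591

M ≈ 70.9 g/mol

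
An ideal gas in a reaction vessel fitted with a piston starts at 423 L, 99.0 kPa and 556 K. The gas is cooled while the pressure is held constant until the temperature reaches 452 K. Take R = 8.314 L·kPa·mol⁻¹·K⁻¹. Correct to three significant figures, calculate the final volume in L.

V₂ ≈ 344 L

Isobaric, so V/T is constant: P₂ = P₁; V₂ = V₁·(T₂/T₁) = 343.9 L.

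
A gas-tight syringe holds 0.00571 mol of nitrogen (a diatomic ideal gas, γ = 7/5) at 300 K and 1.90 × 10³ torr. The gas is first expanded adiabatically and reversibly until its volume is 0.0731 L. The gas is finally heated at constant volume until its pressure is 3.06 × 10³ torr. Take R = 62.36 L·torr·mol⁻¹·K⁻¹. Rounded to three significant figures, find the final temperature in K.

T₃ ≈ 628 K

From PV = nRT: V₁ = nRT₁/P₁ = 0.05622 L.
Adiabatic (γ = 7/5), T V^(γ−1) and P V^γ constant: T₂ = T₁·(V₁/V₂)^(γ−1) = 270.1 K; P₂ = P₁·(V₁/V₂)^γ = 1316 torr.
V constant ⇒ P ∝ T: V₃ = V₂; T₃ = T₂·(P₃/P₂) = 628.2 K.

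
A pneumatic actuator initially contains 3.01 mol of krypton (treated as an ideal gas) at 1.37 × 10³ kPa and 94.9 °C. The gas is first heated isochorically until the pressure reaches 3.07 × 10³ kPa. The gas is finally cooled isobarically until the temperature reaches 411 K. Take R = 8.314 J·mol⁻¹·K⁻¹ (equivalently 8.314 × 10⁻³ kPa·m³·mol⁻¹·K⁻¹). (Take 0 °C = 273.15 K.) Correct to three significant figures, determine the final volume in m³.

V₃ ≈ 0.00335 m³

Convert: T₁ = 368.0 K.
From PV = nRT: V₁ = nRT₁/P₁ = 0.006723 m³.
V constant ⇒ P ∝ T: V₂ = V₁; T₂ = T₁·(P₂/P₁) = 824.8 K.
Isobaric, so V/T is constant: P₃ = P₂; V₃ = V₂·(T₃/T₂) = 0.003350 m³.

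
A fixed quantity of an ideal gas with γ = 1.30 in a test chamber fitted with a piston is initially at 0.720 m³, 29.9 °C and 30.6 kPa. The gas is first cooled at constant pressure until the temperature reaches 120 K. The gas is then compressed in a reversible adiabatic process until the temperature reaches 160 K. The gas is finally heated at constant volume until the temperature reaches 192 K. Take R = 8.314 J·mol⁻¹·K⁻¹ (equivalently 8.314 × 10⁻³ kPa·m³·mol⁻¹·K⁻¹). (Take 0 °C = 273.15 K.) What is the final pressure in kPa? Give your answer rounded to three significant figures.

Convert: T₁ = 303.0 K.
P constant ⇒ V ∝ T: P₂ = P₁; V₂ = V₁·(T₂/T₁) = 0.2851 m³.
Reversible adiabatic, γ = 1.30: P₃ = P₂·(T₃/T₂)^(γ/(γ−1)) = 106.4 kPa; V₃ = V₂·(T₂/T₃)^(1/(γ−1)) = 0.1093 m³.
V constant ⇒ P ∝ T: V₄ = V₃; P₄ = P₃·(T₄/T₃) = 127.7 kPa.

P₄ ≈ 128 kPa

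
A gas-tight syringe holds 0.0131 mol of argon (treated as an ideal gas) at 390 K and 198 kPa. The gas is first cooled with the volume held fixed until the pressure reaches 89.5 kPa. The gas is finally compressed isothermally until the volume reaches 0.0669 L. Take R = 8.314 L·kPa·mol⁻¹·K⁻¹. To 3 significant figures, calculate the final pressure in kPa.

P₃ ≈ 287 kPa

From PV = nRT: V₁ = nRT₁/P₁ = 0.2145 L.
V constant ⇒ P ∝ T: V₂ = V₁; T₂ = T₁·(P₂/P₁) = 176.3 K.
T constant ⇒ Boyle's law P V = const: T₃ = T₂; P₃ = P₂·(V₂/V₃) = 287.0 kPa.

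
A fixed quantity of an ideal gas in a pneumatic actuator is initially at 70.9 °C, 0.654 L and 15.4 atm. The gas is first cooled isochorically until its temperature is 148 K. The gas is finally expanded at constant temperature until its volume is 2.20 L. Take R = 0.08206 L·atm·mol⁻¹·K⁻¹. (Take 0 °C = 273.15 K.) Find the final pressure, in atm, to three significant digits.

Convert: T₁ = 344.0 K.
Isochoric, so P/T is constant: V₂ = V₁; P₂ = P₁·(T₂/T₁) = 6.625 atm.
Isothermal, so P V is constant: T₃ = T₂; P₃ = P₂·(V₂/V₃) = 1.969 atm.

P₃ ≈ 1.97 atm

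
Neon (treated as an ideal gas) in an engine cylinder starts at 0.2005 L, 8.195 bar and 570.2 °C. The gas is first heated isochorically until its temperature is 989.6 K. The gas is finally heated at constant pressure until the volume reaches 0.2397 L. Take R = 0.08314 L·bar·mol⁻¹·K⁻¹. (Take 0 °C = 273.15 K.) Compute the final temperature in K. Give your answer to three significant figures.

T₃ ≈ 1.18e+03 K

Convert: T₁ = 843.4 K.
V constant ⇒ P ∝ T: V₂ = V₁; P₂ = P₁·(T₂/T₁) = 9.616 bar.
Isobaric, so V/T is constant: P₃ = P₂; T₃ = T₂·(V₃/V₂) = 1183 K.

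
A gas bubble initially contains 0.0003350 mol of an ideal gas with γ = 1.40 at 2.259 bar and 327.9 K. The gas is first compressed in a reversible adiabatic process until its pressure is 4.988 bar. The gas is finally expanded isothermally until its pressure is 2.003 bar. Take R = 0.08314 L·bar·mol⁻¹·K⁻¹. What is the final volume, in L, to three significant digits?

From PV = nRT: V₁ = nRT₁/P₁ = 0.004043 L.
Adiabatic (γ = 1.40), T V^(γ−1) and P V^γ constant: T₂ = T₁·(P₂/P₁)^((γ−1)/γ) = 411.2 K; V₂ = V₁·(P₁/P₂)^(1/γ) = 0.002296 L.
Isothermal, so P V is constant: T₃ = T₂; V₃ = V₂·(P₂/P₃) = 0.005717 L.

V₃ ≈ 0.00572 L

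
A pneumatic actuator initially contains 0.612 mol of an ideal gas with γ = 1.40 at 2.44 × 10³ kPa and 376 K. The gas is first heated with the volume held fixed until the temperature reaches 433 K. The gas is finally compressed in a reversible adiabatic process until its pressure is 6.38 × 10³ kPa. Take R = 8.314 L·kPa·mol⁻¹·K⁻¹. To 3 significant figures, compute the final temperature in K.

T₃ ≈ 547 K

From PV = nRT: V₁ = nRT₁/P₁ = 0.7841 L.
Isochoric, so P/T is constant: V₂ = V₁; P₂ = P₁·(T₂/T₁) = 2810 kPa.
Reversible adiabatic, γ = 1.40: T₃ = T₂·(P₃/P₂)^((γ−1)/γ) = 547.3 K; V₃ = V₂·(P₂/P₃)^(1/γ) = 0.4365 L.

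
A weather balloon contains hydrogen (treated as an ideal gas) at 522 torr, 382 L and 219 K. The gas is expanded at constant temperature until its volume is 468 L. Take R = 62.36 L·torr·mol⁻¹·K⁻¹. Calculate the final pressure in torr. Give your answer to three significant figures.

P₂ ≈ 426 torr

Isothermal, so P V is constant: T₂ = T₁; P₂ = P₁·(V₁/V₂) = 426.1 torr.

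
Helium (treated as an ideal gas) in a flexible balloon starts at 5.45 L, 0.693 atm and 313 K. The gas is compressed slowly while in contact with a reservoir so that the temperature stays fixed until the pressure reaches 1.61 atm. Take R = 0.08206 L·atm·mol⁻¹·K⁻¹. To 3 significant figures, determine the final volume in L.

V₂ ≈ 2.35 L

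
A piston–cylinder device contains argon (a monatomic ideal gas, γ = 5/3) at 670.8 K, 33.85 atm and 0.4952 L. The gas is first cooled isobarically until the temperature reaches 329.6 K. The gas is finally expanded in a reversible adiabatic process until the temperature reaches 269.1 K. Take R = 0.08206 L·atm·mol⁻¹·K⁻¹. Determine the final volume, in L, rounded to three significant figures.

Isobaric, so V/T is constant: P₂ = P₁; V₂ = V₁·(T₂/T₁) = 0.2433 L.
Adiabatic (γ = 5/3), T V^(γ−1) and P V^γ constant: P₃ = P₂·(T₃/T₂)^(γ/(γ−1)) = 20.39 atm; V₃ = V₂·(T₂/T₃)^(1/(γ−1)) = 0.3298 L.

V₃ ≈ 0.330 L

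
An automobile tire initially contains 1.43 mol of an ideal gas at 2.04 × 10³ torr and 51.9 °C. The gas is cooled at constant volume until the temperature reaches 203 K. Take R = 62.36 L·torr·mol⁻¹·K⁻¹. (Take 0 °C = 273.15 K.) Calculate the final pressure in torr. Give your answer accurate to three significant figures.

P₂ ≈ 1.27e+03 torr

Convert: T₁ = 325.0 K.
From PV = nRT: V₁ = nRT₁/P₁ = 14.21 L.
V constant ⇒ P ∝ T: V₂ = V₁; P₂ = P₁·(T₂/T₁) = 1274 torr.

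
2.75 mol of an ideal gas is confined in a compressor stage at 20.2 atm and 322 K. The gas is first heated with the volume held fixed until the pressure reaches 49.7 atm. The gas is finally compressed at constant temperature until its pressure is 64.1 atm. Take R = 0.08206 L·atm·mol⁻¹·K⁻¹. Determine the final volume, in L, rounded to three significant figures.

From PV = nRT: V₁ = nRT₁/P₁ = 3.597 L.
V constant ⇒ P ∝ T: V₂ = V₁; T₂ = T₁·(P₂/P₁) = 792.2 K.
Isothermal, so P V is constant: T₃ = T₂; V₃ = V₂·(P₂/P₃) = 2.789 L.

V₃ ≈ 2.79 L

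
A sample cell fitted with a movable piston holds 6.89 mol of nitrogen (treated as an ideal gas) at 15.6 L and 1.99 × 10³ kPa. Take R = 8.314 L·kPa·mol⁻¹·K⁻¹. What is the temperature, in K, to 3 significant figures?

T ≈ 542 K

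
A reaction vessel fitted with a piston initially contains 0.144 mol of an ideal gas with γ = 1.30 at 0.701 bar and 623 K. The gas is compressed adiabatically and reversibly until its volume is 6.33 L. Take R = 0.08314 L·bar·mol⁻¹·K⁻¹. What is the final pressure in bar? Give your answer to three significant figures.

P₂ ≈ 1.38 bar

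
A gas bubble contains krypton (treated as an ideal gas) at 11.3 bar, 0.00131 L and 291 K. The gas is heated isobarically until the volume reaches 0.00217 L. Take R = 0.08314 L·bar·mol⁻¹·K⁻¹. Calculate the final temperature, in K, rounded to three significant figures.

P constant ⇒ V ∝ T: P₂ = P₁; T₂ = T₁·(V₂/V₁) = 482.0 K.

T₂ ≈ 482 K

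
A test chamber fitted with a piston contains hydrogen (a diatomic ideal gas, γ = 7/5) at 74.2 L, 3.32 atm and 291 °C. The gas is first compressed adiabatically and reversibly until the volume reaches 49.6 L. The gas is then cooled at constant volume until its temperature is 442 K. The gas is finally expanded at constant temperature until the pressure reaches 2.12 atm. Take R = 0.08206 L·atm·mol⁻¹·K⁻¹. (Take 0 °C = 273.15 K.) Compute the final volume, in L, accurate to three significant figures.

V₄ ≈ 91.0 L

Convert: T₁ = 564.1 K.
Reversible adiabatic, γ = 7/5: T₂ = T₁·(V₁/V₂)^(γ−1) = 662.8 K; P₂ = P₁·(V₁/V₂)^γ = 5.835 atm.
Isochoric, so P/T is constant: V₃ = V₂; P₃ = P₂·(T₃/T₂) = 3.891 atm.
Isothermal, so P V is constant: T₄ = T₃; V₄ = V₃·(P₃/P₄) = 91.04 L.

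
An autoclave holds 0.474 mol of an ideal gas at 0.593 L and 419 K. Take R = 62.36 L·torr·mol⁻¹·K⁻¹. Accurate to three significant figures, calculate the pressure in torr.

PV = nRT ⇒ P = nRT/V = (0.474 × 62.36 × 419) / 0.593

P ≈ 2.09e+04 torr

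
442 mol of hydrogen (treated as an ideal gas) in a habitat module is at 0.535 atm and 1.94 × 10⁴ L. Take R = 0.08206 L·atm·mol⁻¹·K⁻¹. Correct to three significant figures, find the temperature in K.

PV = nRT ⇒ T = PV/(nR) = (0.535 × 1.94e+04) / (442 × 0.08206)

T ≈ 286 K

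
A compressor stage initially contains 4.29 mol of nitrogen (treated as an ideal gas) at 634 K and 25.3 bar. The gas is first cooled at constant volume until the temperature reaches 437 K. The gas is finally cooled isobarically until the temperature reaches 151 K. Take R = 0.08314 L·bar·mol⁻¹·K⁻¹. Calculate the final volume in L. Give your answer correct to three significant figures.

From PV = nRT: V₁ = nRT₁/P₁ = 8.938 L.
Isochoric, so P/T is constant: V₂ = V₁; P₂ = P₁·(T₂/T₁) = 17.44 bar.
P constant ⇒ V ∝ T: P₃ = P₂; V₃ = V₂·(T₃/T₂) = 3.088 L.

V₃ ≈ 3.09 L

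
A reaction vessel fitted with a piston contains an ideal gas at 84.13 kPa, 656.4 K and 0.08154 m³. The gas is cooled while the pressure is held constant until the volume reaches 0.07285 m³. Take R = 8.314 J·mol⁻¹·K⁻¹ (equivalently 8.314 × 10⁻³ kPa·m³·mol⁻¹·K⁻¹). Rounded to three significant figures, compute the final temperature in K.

T₂ ≈ 586 K

P constant ⇒ V ∝ T: P₂ = P₁; T₂ = T₁·(V₂/V₁) = 586.4 K.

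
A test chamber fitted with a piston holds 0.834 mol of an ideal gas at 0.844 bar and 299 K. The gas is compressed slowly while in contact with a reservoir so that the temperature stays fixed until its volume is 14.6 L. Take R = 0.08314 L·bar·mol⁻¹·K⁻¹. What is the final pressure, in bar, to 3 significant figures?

From PV = nRT: V₁ = nRT₁/P₁ = 24.56 L.
Isothermal, so P V is constant: T₂ = T₁; P₂ = P₁·(V₁/V₂) = 1.420 bar.

P₂ ≈ 1.42 bar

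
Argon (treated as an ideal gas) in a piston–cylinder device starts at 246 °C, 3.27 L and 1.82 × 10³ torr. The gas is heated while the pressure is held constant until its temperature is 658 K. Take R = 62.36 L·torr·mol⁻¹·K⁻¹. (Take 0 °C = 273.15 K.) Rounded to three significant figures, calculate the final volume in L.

V₂ ≈ 4.14 L

Convert: T₁ = 519.1 K.
Isobaric, so V/T is constant: P₂ = P₁; V₂ = V₁·(T₂/T₁) = 4.145 L.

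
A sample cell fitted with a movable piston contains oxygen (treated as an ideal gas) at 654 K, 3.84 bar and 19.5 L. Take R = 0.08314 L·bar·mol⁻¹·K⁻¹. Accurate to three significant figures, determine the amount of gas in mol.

PV = nRT ⇒ n = PV/(RT) = (3.84 × 19.5) / (0.08314 × 654)

n ≈ 1.38 mol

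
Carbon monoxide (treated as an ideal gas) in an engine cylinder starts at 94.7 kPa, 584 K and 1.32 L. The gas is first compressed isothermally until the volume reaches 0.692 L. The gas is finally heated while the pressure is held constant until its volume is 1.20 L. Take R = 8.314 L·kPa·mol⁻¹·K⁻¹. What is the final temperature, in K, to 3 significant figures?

Isothermal, so P V is constant: T₂ = T₁; P₂ = P₁·(V₁/V₂) = 180.6 kPa.
Isobaric, so V/T is constant: P₃ = P₂; T₃ = T₂·(V₃/V₂) = 1013 K.

T₃ ≈ 1.01e+03 K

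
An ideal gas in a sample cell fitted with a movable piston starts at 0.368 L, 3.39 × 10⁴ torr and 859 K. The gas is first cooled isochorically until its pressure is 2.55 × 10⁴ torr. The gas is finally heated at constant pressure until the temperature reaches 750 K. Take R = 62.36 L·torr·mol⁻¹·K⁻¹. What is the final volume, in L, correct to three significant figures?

V₃ ≈ 0.427 L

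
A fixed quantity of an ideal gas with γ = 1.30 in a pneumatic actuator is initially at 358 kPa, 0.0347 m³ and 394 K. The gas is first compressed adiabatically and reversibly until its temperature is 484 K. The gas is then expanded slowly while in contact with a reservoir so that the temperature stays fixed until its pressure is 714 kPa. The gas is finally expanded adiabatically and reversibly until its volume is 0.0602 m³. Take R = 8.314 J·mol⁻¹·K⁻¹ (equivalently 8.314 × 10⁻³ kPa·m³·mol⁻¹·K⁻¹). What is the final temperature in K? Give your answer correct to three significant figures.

T₄ ≈ 355 K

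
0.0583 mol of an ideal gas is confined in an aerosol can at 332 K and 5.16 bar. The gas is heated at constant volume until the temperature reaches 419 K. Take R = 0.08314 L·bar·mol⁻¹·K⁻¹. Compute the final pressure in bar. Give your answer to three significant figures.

P₂ ≈ 6.51 bar

From PV = nRT: V₁ = nRT₁/P₁ = 0.3119 L.
V constant ⇒ P ∝ T: V₂ = V₁; P₂ = P₁·(T₂/T₁) = 6.512 bar.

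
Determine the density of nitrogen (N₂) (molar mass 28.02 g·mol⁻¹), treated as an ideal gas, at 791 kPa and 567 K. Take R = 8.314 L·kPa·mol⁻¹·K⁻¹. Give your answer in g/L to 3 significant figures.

ρ = PM/(RT) = (791 × 28.02) / (8.314 × 567.0)

ρ ≈ 4.70 g/L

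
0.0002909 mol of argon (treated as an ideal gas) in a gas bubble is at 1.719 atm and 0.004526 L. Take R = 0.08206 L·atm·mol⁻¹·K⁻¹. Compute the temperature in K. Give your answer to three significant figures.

T ≈ 326 K

PV = nRT ⇒ T = PV/(nR) = (1.719 × 0.004526) / (0.0002909 × 0.08206)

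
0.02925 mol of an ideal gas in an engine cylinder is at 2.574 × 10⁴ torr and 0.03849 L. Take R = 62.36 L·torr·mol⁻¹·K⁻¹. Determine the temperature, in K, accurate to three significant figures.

PV = nRT ⇒ T = PV/(nR) = (2.574e+04 × 0.03849) / (0.02925 × 62.36)

T ≈ 543 K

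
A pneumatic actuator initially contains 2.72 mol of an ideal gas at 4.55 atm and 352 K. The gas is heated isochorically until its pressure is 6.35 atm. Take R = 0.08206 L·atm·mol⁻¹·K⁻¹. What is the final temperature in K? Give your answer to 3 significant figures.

From PV = nRT: V₁ = nRT₁/P₁ = 17.27 L.
V constant ⇒ P ∝ T: V₂ = V₁; T₂ = T₁·(P₂/P₁) = 491.3 K.

T₂ ≈ 491 K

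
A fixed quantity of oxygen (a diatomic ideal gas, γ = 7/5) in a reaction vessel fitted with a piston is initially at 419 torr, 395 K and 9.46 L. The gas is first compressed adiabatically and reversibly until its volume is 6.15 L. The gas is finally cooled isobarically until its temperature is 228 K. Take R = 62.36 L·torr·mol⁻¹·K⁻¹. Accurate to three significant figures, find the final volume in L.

V₃ ≈ 2.99 L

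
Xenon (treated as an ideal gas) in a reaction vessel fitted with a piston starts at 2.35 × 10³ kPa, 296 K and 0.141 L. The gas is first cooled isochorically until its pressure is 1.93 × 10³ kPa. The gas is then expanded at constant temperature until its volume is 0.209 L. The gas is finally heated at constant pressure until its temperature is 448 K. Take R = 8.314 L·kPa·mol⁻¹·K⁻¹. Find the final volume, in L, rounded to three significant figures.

V constant ⇒ P ∝ T: V₂ = V₁; T₂ = T₁·(P₂/P₁) = 243.1 K.
Isothermal, so P V is constant: T₃ = T₂; P₃ = P₂·(V₂/V₃) = 1302 kPa.
Isobaric, so V/T is constant: P₄ = P₃; V₄ = V₃·(T₄/T₃) = 0.3852 L.

V₄ ≈ 0.385 L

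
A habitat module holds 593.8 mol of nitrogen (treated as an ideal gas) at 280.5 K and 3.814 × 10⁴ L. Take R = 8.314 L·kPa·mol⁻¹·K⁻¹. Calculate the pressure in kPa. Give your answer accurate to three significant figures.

P ≈ 36.3 kPa

PV = nRT ⇒ P = nRT/V = (593.8 × 8.314 × 280.5) / 3.814e+04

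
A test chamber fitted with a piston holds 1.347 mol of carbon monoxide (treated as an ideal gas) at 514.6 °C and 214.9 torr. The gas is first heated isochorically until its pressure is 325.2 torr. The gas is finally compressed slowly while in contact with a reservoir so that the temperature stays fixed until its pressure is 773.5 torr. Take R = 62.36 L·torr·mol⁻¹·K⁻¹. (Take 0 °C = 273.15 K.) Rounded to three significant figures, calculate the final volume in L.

V₃ ≈ 129 L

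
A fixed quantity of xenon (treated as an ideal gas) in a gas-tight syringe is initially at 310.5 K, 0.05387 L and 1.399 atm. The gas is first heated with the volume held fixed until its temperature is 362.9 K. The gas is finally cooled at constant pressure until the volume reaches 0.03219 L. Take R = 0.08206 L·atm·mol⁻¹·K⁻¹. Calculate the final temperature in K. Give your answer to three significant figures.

T₃ ≈ 217 K

V constant ⇒ P ∝ T: V₂ = V₁; P₂ = P₁·(T₂/T₁) = 1.635 atm.
Isobaric, so V/T is constant: P₃ = P₂; T₃ = T₂·(V₃/V₂) = 216.9 K.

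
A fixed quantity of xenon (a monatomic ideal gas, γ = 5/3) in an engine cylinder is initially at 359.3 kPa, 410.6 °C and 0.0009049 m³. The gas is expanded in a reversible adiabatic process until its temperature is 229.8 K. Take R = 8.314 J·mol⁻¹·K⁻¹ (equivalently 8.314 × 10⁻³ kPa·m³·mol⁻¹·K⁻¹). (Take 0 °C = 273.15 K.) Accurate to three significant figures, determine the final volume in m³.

V₂ ≈ 0.00464 m³

Convert: T₁ = 683.8 K.
Adiabatic (γ = 5/3), T V^(γ−1) and P V^γ constant: P₂ = P₁·(T₂/T₁)^(γ/(γ−1)) = 23.53 kPa; V₂ = V₁·(T₁/T₂)^(1/(γ−1)) = 0.004644 m³.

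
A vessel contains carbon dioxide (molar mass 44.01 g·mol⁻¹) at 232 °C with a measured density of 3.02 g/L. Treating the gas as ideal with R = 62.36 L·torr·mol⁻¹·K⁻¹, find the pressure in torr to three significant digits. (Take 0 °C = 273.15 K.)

P ≈ 2.16e+03 torr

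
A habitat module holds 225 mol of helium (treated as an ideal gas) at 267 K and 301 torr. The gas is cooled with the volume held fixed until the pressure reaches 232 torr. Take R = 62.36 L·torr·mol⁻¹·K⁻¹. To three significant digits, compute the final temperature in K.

T₂ ≈ 206 K

From PV = nRT: V₁ = nRT₁/P₁ = 1.245e+04 L.
V constant ⇒ P ∝ T: V₂ = V₁; T₂ = T₁·(P₂/P₁) = 205.8 K.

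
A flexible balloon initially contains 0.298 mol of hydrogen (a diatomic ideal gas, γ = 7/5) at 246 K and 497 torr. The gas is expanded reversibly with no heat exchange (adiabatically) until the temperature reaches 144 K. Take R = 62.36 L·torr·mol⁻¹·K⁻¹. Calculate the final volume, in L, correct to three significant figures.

V₂ ≈ 35.1 L

From PV = nRT: V₁ = nRT₁/P₁ = 9.198 L.
Adiabatic (γ = 7/5), T V^(γ−1) and P V^γ constant: P₂ = P₁·(T₂/T₁)^(γ/(γ−1)) = 76.27 torr; V₂ = V₁·(T₁/T₂)^(1/(γ−1)) = 35.09 L.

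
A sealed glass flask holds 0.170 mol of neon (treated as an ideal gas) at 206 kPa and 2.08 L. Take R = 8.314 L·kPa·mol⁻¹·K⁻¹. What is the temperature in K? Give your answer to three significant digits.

T ≈ 303 K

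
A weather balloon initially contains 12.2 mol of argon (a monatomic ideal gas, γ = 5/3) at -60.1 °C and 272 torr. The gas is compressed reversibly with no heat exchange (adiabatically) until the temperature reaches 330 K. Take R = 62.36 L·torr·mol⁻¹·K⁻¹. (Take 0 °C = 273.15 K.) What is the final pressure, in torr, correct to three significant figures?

Convert: T₁ = 213.0 K.
From PV = nRT: V₁ = nRT₁/P₁ = 595.9 L.
Reversible adiabatic, γ = 5/3: P₂ = P₁·(T₂/T₁)^(γ/(γ−1)) = 812.2 torr; V₂ = V₁·(T₁/T₂)^(1/(γ−1)) = 309.1 L.

P₂ ≈ 812 torr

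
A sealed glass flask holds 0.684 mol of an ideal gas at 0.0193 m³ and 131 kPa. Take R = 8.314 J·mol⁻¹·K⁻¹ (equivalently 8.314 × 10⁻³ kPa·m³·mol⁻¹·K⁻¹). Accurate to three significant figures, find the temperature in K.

PV = nRT ⇒ T = PV/(nR) = (131 × 0.0193) / (0.684 × 8.314 × 10⁻³)

T ≈ 445 K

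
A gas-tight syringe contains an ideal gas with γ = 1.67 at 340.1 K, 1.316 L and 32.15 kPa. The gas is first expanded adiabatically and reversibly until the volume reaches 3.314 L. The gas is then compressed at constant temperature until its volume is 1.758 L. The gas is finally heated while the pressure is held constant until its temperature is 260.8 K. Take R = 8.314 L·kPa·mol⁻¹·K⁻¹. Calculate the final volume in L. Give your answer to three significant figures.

Adiabatic (γ = 1.67), T V^(γ−1) and P V^γ constant: T₂ = T₁·(V₁/V₂)^(γ−1) = 183.2 K; P₂ = P₁·(V₁/V₂)^γ = 6.876 kPa.
T constant ⇒ Boyle's law P V = const: T₃ = T₂; P₃ = P₂·(V₂/V₃) = 12.96 kPa.
Isobaric, so V/T is constant: P₄ = P₃; V₄ = V₃·(T₄/T₃) = 2.503 L.

V₄ ≈ 2.50 L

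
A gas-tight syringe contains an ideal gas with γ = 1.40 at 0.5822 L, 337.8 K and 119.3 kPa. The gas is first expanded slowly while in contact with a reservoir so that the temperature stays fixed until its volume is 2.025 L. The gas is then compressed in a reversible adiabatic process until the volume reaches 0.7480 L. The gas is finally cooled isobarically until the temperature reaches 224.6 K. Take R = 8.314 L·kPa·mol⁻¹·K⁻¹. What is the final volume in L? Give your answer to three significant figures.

V₄ ≈ 0.334 L

T constant ⇒ Boyle's law P V = const: T₂ = T₁; P₂ = P₁·(V₁/V₂) = 34.30 kPa.
Adiabatic (γ = 1.40), T V^(γ−1) and P V^γ constant: T₃ = T₂·(V₂/V₃)^(γ−1) = 503.1 K; P₃ = P₂·(V₂/V₃)^γ = 138.3 kPa.
P constant ⇒ V ∝ T: P₄ = P₃; V₄ = V₃·(T₄/T₃) = 0.3339 L.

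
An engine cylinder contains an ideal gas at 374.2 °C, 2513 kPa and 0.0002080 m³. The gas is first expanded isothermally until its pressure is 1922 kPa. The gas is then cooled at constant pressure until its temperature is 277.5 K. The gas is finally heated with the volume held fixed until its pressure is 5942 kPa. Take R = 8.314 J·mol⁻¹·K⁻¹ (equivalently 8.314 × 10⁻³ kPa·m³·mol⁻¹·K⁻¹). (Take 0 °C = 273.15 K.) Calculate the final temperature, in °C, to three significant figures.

T₄ ≈ 585 °C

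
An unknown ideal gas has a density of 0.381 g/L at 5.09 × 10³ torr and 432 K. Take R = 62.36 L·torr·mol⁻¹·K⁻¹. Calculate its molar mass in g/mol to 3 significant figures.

ρ = PM/(RT) ⇒ M = ρRT/P = (0.381 × 62.36 × 432.0) / 5.09e+03

M ≈ 2.02 g/mol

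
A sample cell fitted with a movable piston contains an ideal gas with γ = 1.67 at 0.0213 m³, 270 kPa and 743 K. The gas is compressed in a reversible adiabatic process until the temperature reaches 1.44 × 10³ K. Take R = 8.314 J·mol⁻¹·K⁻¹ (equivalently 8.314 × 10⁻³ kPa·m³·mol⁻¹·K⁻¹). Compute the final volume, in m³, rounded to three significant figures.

V₂ ≈ 0.00793 m³

Reversible adiabatic, γ = 1.67: P₂ = P₁·(T₂/T₁)^(γ/(γ−1)) = 1405 kPa; V₂ = V₁·(T₁/T₂)^(1/(γ−1)) = 0.007933 m³.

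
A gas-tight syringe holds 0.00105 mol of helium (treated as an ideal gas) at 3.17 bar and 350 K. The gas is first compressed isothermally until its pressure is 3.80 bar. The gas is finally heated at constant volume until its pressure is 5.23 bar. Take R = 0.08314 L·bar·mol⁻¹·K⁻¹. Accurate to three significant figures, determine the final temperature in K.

T₃ ≈ 482 K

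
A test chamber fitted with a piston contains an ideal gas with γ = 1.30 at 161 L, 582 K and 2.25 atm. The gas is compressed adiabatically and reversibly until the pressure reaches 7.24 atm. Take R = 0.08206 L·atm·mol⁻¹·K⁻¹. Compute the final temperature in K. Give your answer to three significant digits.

T₂ ≈ 762 K

Reversible adiabatic, γ = 1.30: T₂ = T₁·(P₂/P₁)^((γ−1)/γ) = 762.2 K; V₂ = V₁·(P₁/P₂)^(1/γ) = 65.52 L.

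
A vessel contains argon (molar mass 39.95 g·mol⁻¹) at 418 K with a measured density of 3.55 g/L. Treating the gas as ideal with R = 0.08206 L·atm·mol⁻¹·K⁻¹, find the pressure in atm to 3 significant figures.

ρ = PM/(RT) ⇒ P = ρRT/M = (3.55 × 0.08206 × 418.0) / 39.95

P ≈ 3.05 atm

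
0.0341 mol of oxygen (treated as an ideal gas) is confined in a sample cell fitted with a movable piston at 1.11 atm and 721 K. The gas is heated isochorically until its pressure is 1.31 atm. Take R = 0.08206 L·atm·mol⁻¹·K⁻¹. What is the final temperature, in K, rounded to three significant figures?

T₂ ≈ 851 K

From PV = nRT: V₁ = nRT₁/P₁ = 1.818 L.
V constant ⇒ P ∝ T: V₂ = V₁; T₂ = T₁·(P₂/P₁) = 850.9 K.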